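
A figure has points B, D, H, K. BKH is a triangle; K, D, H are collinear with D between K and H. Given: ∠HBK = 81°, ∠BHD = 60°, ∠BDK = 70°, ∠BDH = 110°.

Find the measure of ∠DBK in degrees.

∠DBK = 71°

1. ∠BHK = 60°  [D on ray HK]
2. ∠BKH = 39°  [△BKH]
3. ∠BKD = 39°  [D on ray KH]
4. ∠DBK = 71°  [△BKD]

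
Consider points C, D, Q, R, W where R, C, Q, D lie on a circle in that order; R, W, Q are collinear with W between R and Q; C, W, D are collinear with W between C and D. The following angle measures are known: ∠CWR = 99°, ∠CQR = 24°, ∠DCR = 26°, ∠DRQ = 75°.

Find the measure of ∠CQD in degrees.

∠CQD = 50°

1. ∠DWQ = 99°  [vertical angles at W]
2. ∠CWQ = 81°  [linear pair at W on RQ]
3. ∠DCQ = 75°  [△CWQ]
4. ∠DQR = 26°  [same arc RD]
5. ∠CDQ = 55°  [△QWD]
6. ∠CQD = 50°  [△CQD]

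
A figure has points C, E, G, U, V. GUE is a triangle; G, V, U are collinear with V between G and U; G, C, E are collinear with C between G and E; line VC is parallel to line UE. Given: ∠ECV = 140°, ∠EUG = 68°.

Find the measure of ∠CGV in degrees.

1. ∠GCV = 40°  [linear pair at C on GE]
2. ∠CVG = 68°  [VC∥UE, corresponding at V]
3. ∠CGV = 72°  [△GVC]

∠CGV = 72°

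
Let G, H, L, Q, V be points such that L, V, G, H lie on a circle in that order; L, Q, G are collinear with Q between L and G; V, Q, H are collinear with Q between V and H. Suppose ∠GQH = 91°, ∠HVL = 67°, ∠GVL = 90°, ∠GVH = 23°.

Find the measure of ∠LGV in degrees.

1. ∠LQV = 91°  [vertical angles at Q]
2. ∠GLV = 22°  [△LQV]
3. ∠LGV = 68°  [△LVG]

∠LGV = 68°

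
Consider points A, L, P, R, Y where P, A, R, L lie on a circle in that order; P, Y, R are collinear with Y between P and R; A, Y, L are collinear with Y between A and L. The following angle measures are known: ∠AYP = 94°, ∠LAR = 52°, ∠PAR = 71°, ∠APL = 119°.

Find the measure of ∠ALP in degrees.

1. ∠LYR = 94°  [vertical angles at Y]
2. ∠LPR = 52°  [same arc RL]
3. ∠LYP = 86°  [linear pair at Y on PR]
4. ∠ALP = 42°  [△PYL]

∠ALP = 42°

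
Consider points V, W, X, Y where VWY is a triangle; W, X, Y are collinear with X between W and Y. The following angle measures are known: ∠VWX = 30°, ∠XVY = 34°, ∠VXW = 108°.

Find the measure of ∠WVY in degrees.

1. ∠VWY = 30°  [X on ray WY]
2. ∠VXY = 72°  [linear pair at X on WY]
3. ∠VYX = 74°  [△VXY]
4. ∠VYW = 74°  [X on ray YW]
5. ∠WVY = 76°  [△VWY]

∠WVY = 76°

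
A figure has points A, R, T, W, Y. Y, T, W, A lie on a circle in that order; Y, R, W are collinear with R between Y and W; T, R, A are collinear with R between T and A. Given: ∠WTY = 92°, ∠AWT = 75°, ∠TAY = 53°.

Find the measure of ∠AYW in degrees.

∠AYW = 70°

1. ∠WAY = 88°  [cyclic YTWA, opposite ∠T+∠A]
2. ∠AYT = 105°  [cyclic YTWA, opposite ∠Y+∠W]
3. ∠ATY = 22°  [△YTA]
4. ∠AWY = 22°  [same arc YA]
5. ∠AYW = 70°  [△YWA]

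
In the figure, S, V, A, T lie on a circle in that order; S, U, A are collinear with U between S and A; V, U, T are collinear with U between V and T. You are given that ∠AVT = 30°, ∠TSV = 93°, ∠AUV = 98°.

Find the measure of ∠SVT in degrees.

1. ∠AST = 30°  [same arc AT]
2. ∠SUT = 98°  [vertical angles at U]
3. ∠STV = 52°  [△SUT]
4. ∠SVT = 35°  [△SVT]

∠SVT = 35°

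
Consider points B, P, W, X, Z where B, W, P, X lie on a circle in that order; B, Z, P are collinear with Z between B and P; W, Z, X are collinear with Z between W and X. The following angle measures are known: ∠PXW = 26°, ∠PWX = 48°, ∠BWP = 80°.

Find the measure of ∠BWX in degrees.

1. ∠PBW = 26°  [same arc WP]
2. ∠WPX = 106°  [△WPX]
3. ∠BPW = 74°  [△BWP]
4. ∠WBX = 74°  [cyclic BWPX, opposite ∠B+∠P]
5. ∠BXW = 74°  [same arc BW]
6. ∠BWX = 32°  [△BWX]

∠BWX = 32°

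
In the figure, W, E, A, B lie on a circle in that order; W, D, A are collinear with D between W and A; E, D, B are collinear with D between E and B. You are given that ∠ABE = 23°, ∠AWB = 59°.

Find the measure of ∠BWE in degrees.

1. ∠AEB = 59°  [same arc AB]
2. ∠BAE = 98°  [△EAB]
3. ∠BWE = 82°  [cyclic WEAB, opposite ∠W+∠A]

∠BWE = 82°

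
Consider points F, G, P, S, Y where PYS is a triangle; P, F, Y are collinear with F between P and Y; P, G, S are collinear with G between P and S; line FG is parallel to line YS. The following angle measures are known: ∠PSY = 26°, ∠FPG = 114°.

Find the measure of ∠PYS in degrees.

∠PYS = 40°

1. ∠FGP = 26°  [FG∥YS, corresponding at G]
2. ∠GFP = 40°  [△PFG]
3. ∠PYS = 40°  [FG∥YS, corresponding at F]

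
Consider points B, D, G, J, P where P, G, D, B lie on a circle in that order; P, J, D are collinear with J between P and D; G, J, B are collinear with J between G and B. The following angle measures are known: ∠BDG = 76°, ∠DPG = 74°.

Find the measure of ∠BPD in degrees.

1. ∠DBG = 74°  [same arc GD]
2. ∠BGD = 30°  [△GDB]
3. ∠BPD = 30°  [same arc DB]

∠BPD = 30°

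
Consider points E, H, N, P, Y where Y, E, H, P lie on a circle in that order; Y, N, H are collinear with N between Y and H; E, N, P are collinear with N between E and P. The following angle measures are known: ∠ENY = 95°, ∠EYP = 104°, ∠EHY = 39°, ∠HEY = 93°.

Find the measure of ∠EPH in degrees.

1. ∠ENH = 85°  [linear pair at N on YH]
2. ∠EHP = 76°  [cyclic YEHP, opposite ∠Y+∠H]
3. ∠HEP = 56°  [△ENH]
4. ∠EPH = 48°  [△EHP]

∠EPH = 48°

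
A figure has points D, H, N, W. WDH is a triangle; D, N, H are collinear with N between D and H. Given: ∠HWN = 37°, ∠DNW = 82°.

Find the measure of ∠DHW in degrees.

1. ∠HNW = 98°  [linear pair at N on DH]
2. ∠NHW = 45°  [△WNH]
3. ∠DHW = 45°  [N on ray HD]

∠DHW = 45°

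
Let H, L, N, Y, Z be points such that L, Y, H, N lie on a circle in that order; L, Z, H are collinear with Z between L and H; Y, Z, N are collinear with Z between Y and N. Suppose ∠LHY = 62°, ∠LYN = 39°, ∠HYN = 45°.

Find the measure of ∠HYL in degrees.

1. ∠LHN = 39°  [same arc LN]
2. ∠HLN = 45°  [same arc HN]
3. ∠HNL = 96°  [△LHN]
4. ∠HYL = 84°  [cyclic LYHN, opposite ∠Y+∠N]

∠HYL = 84°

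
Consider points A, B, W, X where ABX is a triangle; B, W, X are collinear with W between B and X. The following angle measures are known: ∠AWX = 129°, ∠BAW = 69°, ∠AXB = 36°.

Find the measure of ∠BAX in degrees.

1. ∠AWB = 51°  [linear pair at W on BX]
2. ∠ABW = 60°  [△ABW]
3. ∠ABX = 60°  [W on ray BX]
4. ∠BAX = 84°  [△ABX]

∠BAX = 84°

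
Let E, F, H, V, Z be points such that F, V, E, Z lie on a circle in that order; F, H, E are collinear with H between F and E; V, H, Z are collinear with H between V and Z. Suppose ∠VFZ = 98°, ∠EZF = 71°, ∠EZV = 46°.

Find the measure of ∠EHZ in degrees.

1. ∠VEZ = 82°  [cyclic FVEZ, opposite ∠F+∠E]
2. ∠EVZ = 52°  [△VEZ]
3. ∠EFZ = 52°  [same arc EZ]
4. ∠FEZ = 57°  [△FEZ]
5. ∠EHZ = 77°  [△EHZ]

∠EHZ = 77°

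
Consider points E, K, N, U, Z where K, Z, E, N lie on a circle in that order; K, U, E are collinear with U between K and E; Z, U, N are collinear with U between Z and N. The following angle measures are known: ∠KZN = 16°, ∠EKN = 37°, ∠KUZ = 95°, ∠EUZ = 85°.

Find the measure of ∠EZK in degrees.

∠EZK = 53°

1. ∠EKZ = 69°  [△KUZ]
2. ∠EZN = 37°  [same arc EN]
3. ∠KEZ = 58°  [△ZUE]
4. ∠EZK = 53°  [△KZE]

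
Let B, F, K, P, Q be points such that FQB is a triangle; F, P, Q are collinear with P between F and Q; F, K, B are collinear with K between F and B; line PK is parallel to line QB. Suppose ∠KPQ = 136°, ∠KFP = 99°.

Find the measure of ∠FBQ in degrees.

1. ∠FPK = 44°  [linear pair at P on FQ]
2. ∠FKP = 37°  [△FPK]
3. ∠FBQ = 37°  [PK∥QB, corresponding at K]

∠FBQ = 37°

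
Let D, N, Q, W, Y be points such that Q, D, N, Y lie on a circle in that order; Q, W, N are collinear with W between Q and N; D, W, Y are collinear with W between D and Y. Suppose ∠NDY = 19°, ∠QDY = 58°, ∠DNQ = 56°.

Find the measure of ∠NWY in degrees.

1. ∠NQY = 19°  [same arc NY]
2. ∠DYQ = 56°  [same arc QD]
3. ∠QWY = 105°  [△QWY]
4. ∠NWY = 75°  [linear pair at W on QN]

∠NWY = 75°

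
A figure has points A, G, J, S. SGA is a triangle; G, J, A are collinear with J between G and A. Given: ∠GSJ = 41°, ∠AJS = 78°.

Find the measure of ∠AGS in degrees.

1. ∠GJS = 102°  [linear pair at J on GA]
2. ∠JGS = 37°  [△SGJ]
3. ∠AGS = 37°  [J on ray GA]

∠AGS = 37°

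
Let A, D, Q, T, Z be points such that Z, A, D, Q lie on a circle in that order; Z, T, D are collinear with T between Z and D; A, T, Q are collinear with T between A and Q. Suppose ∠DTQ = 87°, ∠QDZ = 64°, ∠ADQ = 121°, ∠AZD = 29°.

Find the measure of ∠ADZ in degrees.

∠ADZ = 57°

1. ∠ATZ = 87°  [vertical angles at T]
2. ∠AQD = 29°  [△DTQ]
3. ∠DAQ = 30°  [△ADQ]
4. ∠ATD = 93°  [linear pair at T on ZD]
5. ∠ADZ = 57°  [△ATD]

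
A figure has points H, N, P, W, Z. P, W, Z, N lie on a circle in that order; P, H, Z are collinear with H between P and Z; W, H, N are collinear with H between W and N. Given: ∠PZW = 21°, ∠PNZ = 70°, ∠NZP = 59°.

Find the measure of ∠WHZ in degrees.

1. ∠PNW = 21°  [same arc PW]
2. ∠NPZ = 51°  [△PZN]
3. ∠NHP = 108°  [△PHN]
4. ∠WHZ = 108°  [vertical angles at H]

∠WHZ = 108°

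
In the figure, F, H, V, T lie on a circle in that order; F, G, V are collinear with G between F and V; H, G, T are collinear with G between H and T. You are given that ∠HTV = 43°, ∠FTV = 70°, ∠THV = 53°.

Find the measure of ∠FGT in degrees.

1. ∠HFV = 43°  [same arc HV]
2. ∠FHV = 110°  [cyclic FHVT, opposite ∠H+∠T]
3. ∠TFV = 53°  [same arc VT]
4. ∠FVH = 27°  [△FHV]
5. ∠FTH = 27°  [same arc FH]
6. ∠FGT = 100°  [△FGT]

∠FGT = 100°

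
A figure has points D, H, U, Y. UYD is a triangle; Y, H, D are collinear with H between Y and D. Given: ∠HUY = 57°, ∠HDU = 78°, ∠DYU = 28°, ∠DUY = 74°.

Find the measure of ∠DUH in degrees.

∠DUH = 17°

1. ∠HYU = 28°  [H on ray YD]
2. ∠UHY = 95°  [△UYH]
3. ∠DHU = 85°  [linear pair at H on YD]
4. ∠DUH = 17°  [△UHD]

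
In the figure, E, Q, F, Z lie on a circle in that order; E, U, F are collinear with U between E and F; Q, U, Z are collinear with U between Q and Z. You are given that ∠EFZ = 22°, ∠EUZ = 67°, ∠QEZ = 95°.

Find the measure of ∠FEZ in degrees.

∠FEZ = 50°

1. ∠EQZ = 22°  [same arc EZ]
2. ∠EZQ = 63°  [△EQZ]
3. ∠FEZ = 50°  [△EUZ]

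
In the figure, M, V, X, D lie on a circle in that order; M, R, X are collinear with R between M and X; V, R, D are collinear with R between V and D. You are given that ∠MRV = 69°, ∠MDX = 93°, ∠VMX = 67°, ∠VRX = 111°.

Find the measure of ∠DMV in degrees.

1. ∠MVX = 87°  [cyclic MVXD, opposite ∠V+∠D]
2. ∠VDX = 67°  [same arc VX]
3. ∠MXV = 26°  [△MVX]
4. ∠DVX = 43°  [△VRX]
5. ∠DXV = 70°  [△VXD]
6. ∠DMV = 110°  [cyclic MVXD, opposite ∠M+∠X]

∠DMV = 110°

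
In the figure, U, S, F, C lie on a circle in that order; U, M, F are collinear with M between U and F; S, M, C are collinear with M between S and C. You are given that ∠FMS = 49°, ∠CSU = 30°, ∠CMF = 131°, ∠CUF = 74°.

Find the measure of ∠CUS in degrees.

∠CUS = 93°

1. ∠CMU = 49°  [vertical angles at M]
2. ∠SCU = 57°  [△UMC]
3. ∠CUS = 93°  [△USC]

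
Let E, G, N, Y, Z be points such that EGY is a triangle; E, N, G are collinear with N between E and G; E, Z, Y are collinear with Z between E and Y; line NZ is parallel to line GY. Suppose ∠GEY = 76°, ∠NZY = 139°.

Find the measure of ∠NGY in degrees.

1. ∠NEZ = 76°  [N on EG, Z on EY]
2. ∠EZN = 41°  [linear pair at Z on EY]
3. ∠ENZ = 63°  [△ENZ]
4. ∠GNZ = 117°  [linear pair at N on EG]
5. ∠NGY = 63°  [NZ∥GY, co-interior at G–N]

∠NGY = 63°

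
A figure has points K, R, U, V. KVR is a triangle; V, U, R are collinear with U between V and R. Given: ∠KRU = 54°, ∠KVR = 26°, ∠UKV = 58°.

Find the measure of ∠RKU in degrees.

1. ∠KVU = 26°  [U on ray VR]
2. ∠KUV = 96°  [△KVU]
3. ∠KUR = 84°  [linear pair at U on VR]
4. ∠RKU = 42°  [△KUR]

∠RKU = 42°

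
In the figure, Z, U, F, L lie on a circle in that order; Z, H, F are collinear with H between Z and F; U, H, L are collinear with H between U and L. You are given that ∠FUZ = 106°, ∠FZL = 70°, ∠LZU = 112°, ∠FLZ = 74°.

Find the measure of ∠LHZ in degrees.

1. ∠FUL = 70°  [same arc FL]
2. ∠LFZ = 36°  [△ZFL]
3. ∠LFU = 68°  [cyclic ZUFL, opposite ∠Z+∠F]
4. ∠FLU = 42°  [△UFL]
5. ∠FHL = 102°  [△FHL]
6. ∠LHZ = 78°  [linear pair at H on ZF]

∠LHZ = 78°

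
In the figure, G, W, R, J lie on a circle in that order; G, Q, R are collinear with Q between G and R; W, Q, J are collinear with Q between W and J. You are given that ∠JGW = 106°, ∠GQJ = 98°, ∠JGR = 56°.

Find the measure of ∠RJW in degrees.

1. ∠JRW = 74°  [cyclic GWRJ, opposite ∠G+∠R]
2. ∠JWR = 56°  [same arc RJ]
3. ∠RJW = 50°  [△WRJ]

∠RJW = 50°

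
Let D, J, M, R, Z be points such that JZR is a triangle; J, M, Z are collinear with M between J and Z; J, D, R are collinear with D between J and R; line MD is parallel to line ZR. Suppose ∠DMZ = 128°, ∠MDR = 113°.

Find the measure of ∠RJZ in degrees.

1. ∠DMJ = 52°  [linear pair at M on JZ]
2. ∠JDM = 67°  [linear pair at D on JR]
3. ∠DJM = 61°  [△JMD]
4. ∠RJZ = 61°  [M on JZ, D on JR]

∠RJZ = 61°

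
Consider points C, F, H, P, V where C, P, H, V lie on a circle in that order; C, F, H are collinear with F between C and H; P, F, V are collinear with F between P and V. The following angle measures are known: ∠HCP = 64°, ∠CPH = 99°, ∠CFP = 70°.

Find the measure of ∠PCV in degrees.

∠PCV = 117°

1. ∠CHP = 17°  [△CPH]
2. ∠CPV = 46°  [△CFP]
3. ∠CVP = 17°  [same arc CP]
4. ∠PCV = 117°  [△CPV]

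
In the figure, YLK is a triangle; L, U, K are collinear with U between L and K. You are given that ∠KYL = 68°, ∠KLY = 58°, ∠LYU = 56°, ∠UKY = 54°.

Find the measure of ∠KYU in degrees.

∠KYU = 12°

1. ∠ULY = 58°  [U on ray LK]
2. ∠LUY = 66°  [△YLU]
3. ∠KUY = 114°  [linear pair at U on LK]
4. ∠KYU = 12°  [△YUK]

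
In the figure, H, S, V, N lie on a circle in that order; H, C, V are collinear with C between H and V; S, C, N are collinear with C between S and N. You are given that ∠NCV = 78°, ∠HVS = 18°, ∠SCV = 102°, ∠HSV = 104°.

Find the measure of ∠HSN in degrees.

∠HSN = 44°

1. ∠HCS = 78°  [vertical angles at C]
2. ∠SHV = 58°  [△HSV]
3. ∠HSN = 44°  [△HCS]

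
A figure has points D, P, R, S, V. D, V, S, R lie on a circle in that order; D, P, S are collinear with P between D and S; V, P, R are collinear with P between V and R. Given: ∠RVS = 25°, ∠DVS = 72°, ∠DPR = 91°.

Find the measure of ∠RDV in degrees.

1. ∠RDS = 25°  [same arc SR]
2. ∠DRS = 108°  [cyclic DVSR, opposite ∠V+∠R]
3. ∠DRV = 64°  [△DPR]
4. ∠DSR = 47°  [△DSR]
5. ∠DVR = 47°  [same arc DR]
6. ∠RDV = 69°  [△DVR]

∠RDV = 69°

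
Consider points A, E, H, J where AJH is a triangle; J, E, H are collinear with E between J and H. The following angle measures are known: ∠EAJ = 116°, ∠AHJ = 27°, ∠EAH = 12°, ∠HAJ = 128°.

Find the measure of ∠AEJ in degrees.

1. ∠AHE = 27°  [E on ray HJ]
2. ∠AEH = 141°  [△AEH]
3. ∠AEJ = 39°  [linear pair at E on JH]

∠AEJ = 39°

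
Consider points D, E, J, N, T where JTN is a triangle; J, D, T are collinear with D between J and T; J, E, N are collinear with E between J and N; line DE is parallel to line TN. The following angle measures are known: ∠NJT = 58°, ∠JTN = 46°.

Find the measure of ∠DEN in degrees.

1. ∠JNT = 76°  [△JTN]
2. ∠DEJ = 76°  [DE∥TN, corresponding at E]
3. ∠DEN = 104°  [linear pair at E on JN]

∠DEN = 104°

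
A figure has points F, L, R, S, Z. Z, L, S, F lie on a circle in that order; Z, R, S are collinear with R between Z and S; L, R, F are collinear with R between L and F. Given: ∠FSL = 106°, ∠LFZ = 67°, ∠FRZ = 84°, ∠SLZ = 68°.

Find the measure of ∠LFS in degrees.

∠LFS = 45°

1. ∠FZL = 74°  [cyclic ZLSF, opposite ∠Z+∠S]
2. ∠FLZ = 39°  [△ZLF]
3. ∠FRS = 96°  [linear pair at R on ZS]
4. ∠FSZ = 39°  [same arc ZF]
5. ∠LFS = 45°  [△SRF]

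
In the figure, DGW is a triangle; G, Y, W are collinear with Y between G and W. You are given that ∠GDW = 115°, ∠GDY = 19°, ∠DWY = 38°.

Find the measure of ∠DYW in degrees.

1. ∠DWG = 38°  [Y on ray WG]
2. ∠DGW = 27°  [△DGW]
3. ∠DGY = 27°  [Y on ray GW]
4. ∠DYG = 134°  [△DGY]
5. ∠DYW = 46°  [linear pair at Y on GW]

∠DYW = 46°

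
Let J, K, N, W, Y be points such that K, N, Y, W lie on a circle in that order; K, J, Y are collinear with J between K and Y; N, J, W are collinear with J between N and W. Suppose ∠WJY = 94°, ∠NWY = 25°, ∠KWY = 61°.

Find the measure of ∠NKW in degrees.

1. ∠KJN = 94°  [vertical angles at J]
2. ∠KJW = 86°  [linear pair at J on KY]
3. ∠KYW = 61°  [△YJW]
4. ∠NKY = 25°  [same arc NY]
5. ∠WKY = 58°  [△KYW]
6. ∠KNW = 61°  [△KJN]
7. ∠KWN = 36°  [△KJW]
8. ∠NKW = 83°  [△KNW]

∠NKW = 83°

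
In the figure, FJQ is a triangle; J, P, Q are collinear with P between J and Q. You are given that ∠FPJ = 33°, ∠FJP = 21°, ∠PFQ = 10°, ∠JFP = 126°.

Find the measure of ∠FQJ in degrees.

1. ∠FPQ = 147°  [linear pair at P on JQ]
2. ∠FQP = 23°  [△FPQ]
3. ∠FQJ = 23°  [P on ray QJ]

∠FQJ = 23°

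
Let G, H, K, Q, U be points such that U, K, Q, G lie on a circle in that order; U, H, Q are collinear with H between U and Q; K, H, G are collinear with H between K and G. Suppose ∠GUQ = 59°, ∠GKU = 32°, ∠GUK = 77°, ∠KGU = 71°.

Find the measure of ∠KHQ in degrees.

1. ∠GKQ = 59°  [same arc QG]
2. ∠KQU = 71°  [same arc UK]
3. ∠KHQ = 50°  [△KHQ]

∠KHQ = 50°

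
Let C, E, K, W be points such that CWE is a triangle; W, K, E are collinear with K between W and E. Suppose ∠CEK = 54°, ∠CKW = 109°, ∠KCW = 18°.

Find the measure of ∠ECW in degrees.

∠ECW = 73°

1. ∠CEW = 54°  [K on ray EW]
2. ∠CWK = 53°  [△CWK]
3. ∠CWE = 53°  [K on ray WE]
4. ∠ECW = 73°  [△CWE]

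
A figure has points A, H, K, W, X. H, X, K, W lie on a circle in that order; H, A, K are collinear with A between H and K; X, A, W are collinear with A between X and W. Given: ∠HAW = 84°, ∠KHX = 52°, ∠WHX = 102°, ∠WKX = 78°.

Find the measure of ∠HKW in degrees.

∠HKW = 32°

1. ∠KAW = 96°  [linear pair at A on HK]
2. ∠KWX = 52°  [same arc XK]
3. ∠HKW = 32°  [△KAW]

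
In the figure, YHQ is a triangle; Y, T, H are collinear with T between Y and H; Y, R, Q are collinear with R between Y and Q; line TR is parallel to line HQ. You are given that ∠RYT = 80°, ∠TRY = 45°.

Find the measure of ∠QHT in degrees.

∠QHT = 55°

1. ∠RTY = 55°  [△YTR]
2. ∠HTR = 125°  [linear pair at T on YH]
3. ∠QHT = 55°  [TR∥HQ, co-interior at H–T]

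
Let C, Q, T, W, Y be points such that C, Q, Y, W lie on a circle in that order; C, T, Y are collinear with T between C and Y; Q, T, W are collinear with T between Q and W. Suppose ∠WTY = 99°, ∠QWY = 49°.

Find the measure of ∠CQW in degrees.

1. ∠CTQ = 99°  [vertical angles at T]
2. ∠QCY = 49°  [same arc QY]
3. ∠CQW = 32°  [△CTQ]

∠CQW = 32°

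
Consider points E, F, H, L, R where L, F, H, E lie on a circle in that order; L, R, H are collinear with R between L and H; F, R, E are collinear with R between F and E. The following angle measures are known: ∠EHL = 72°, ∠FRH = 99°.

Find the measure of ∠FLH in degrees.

∠FLH = 27°

1. ∠EFL = 72°  [same arc LE]
2. ∠FRL = 81°  [linear pair at R on LH]
3. ∠FLH = 27°  [△LRF]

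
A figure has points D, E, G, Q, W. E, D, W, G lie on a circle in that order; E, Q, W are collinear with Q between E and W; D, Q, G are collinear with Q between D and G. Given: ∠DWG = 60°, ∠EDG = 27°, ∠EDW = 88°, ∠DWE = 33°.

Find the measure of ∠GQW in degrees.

∠GQW = 94°

1. ∠DEG = 120°  [cyclic EDWG, opposite ∠E+∠W]
2. ∠EWG = 27°  [same arc EG]
3. ∠DGE = 33°  [△EDG]
4. ∠EGW = 92°  [cyclic EDWG, opposite ∠D+∠G]
5. ∠GEW = 61°  [△EWG]
6. ∠EQG = 86°  [△EQG]
7. ∠GQW = 94°  [linear pair at Q on EW]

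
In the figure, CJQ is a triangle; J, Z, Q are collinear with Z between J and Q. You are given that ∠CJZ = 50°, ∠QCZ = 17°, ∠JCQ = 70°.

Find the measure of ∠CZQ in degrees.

1. ∠CJQ = 50°  [Z on ray JQ]
2. ∠CQJ = 60°  [△CJQ]
3. ∠CQZ = 60°  [Z on ray QJ]
4. ∠CZQ = 103°  [△CZQ]

∠CZQ = 103°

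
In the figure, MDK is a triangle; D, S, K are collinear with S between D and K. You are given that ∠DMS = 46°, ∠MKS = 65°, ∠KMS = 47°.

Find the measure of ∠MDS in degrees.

∠MDS = 22°

1. ∠KSM = 68°  [△MSK]
2. ∠DSM = 112°  [linear pair at S on DK]
3. ∠MDS = 22°  [△MDS]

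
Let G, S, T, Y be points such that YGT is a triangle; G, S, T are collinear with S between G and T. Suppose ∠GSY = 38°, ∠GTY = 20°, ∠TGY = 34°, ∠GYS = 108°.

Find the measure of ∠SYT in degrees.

∠SYT = 18°

1. ∠TSY = 142°  [linear pair at S on GT]
2. ∠STY = 20°  [S on ray TG]
3. ∠SYT = 18°  [△YST]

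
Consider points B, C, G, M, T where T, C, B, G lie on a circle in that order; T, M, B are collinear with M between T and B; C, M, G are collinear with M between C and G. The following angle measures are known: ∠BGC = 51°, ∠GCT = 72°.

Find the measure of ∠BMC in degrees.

1. ∠BTC = 51°  [same arc CB]
2. ∠CMT = 57°  [△TMC]
3. ∠BMC = 123°  [linear pair at M on TB]

∠BMC = 123°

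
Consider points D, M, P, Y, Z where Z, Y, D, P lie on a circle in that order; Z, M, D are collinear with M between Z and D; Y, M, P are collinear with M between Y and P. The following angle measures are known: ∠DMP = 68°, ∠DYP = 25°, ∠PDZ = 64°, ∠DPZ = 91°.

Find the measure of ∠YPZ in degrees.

1. ∠PMZ = 112°  [linear pair at M on ZD]
2. ∠DZP = 25°  [same arc DP]
3. ∠YPZ = 43°  [△ZMP]

∠YPZ = 43°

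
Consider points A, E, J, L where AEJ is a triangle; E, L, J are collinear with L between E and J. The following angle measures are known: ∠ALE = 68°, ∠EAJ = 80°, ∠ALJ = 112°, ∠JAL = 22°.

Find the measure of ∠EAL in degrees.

∠EAL = 58°

1. ∠AJL = 46°  [△ALJ]
2. ∠AJE = 46°  [L on ray JE]
3. ∠AEJ = 54°  [△AEJ]
4. ∠AEL = 54°  [L on ray EJ]
5. ∠EAL = 58°  [△AEL]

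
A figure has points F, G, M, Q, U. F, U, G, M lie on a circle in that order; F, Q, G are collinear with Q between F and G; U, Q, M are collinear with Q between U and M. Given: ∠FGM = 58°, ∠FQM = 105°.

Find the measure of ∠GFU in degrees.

1. ∠FUM = 58°  [same arc FM]
2. ∠GQU = 105°  [vertical angles at Q]
3. ∠FQU = 75°  [linear pair at Q on FG]
4. ∠GFU = 47°  [△FQU]

∠GFU = 47°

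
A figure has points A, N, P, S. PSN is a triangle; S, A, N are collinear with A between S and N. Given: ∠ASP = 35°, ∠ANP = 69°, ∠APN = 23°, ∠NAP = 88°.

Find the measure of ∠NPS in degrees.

∠NPS = 76°

1. ∠NSP = 35°  [A on ray SN]
2. ∠PNS = 69°  [A on ray NS]
3. ∠NPS = 76°  [△PSN]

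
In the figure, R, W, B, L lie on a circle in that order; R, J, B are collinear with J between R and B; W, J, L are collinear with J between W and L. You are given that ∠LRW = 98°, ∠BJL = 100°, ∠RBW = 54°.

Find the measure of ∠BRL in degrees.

∠BRL = 46°

1. ∠LJR = 80°  [linear pair at J on RB]
2. ∠RLW = 54°  [same arc RW]
3. ∠BRL = 46°  [△RJL]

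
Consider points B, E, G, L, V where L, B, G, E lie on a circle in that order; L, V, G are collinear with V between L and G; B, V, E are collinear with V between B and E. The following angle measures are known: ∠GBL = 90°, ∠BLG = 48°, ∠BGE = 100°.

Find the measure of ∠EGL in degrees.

1. ∠BGL = 42°  [△LBG]
2. ∠BLE = 80°  [cyclic LBGE, opposite ∠L+∠G]
3. ∠BEL = 42°  [same arc LB]
4. ∠EBL = 58°  [△LBE]
5. ∠EGL = 58°  [same arc LE]

∠EGL = 58°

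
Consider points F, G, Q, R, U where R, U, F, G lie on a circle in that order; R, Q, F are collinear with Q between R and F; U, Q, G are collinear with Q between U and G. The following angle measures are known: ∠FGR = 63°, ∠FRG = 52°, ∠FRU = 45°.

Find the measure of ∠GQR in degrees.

∠GQR = 110°

1. ∠GFR = 65°  [△RFG]
2. ∠FGU = 45°  [same arc UF]
3. ∠FQG = 70°  [△FQG]
4. ∠GQR = 110°  [linear pair at Q on RF]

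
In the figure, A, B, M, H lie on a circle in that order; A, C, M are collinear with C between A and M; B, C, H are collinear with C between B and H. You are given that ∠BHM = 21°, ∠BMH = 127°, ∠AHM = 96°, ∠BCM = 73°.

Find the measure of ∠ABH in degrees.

∠ABH = 52°

1. ∠BAM = 21°  [same arc BM]
2. ∠ACB = 107°  [linear pair at C on AM]
3. ∠ABH = 52°  [△ACB]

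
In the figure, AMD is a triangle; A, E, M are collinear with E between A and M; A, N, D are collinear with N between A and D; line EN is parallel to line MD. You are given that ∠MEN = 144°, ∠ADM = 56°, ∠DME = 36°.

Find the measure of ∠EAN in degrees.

1. ∠AEN = 36°  [linear pair at E on AM]
2. ∠ANE = 56°  [EN∥MD, corresponding at N]
3. ∠EAN = 88°  [△AEN]

∠EAN = 88°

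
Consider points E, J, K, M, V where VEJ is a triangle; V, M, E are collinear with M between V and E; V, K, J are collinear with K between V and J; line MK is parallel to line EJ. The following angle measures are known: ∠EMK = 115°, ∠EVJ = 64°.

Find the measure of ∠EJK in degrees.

1. ∠KMV = 65°  [linear pair at M on VE]
2. ∠KVM = 64°  [M on VE, K on VJ]
3. ∠MKV = 51°  [△VMK]
4. ∠JKM = 129°  [linear pair at K on VJ]
5. ∠EJK = 51°  [MK∥EJ, co-interior at J–K]

∠EJK = 51°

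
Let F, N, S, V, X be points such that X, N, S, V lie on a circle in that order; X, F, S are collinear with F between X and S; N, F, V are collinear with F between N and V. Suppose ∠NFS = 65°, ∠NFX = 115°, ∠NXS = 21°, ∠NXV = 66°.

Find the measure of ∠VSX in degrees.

∠VSX = 44°

1. ∠SFV = 115°  [vertical angles at F]
2. ∠NVS = 21°  [same arc NS]
3. ∠VSX = 44°  [△SFV]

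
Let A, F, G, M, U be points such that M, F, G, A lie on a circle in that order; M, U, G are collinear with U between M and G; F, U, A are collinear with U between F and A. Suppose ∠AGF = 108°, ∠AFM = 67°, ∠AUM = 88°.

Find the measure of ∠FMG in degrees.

1. ∠AGM = 67°  [same arc MA]
2. ∠AUG = 92°  [linear pair at U on MG]
3. ∠FAG = 21°  [△GUA]
4. ∠FMG = 21°  [same arc FG]

∠FMG = 21°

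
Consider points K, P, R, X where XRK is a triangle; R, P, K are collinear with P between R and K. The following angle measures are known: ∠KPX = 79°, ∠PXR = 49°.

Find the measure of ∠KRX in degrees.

∠KRX = 30°

1. ∠RPX = 101°  [linear pair at P on RK]
2. ∠PRX = 30°  [△XRP]
3. ∠KRX = 30°  [P on ray RK]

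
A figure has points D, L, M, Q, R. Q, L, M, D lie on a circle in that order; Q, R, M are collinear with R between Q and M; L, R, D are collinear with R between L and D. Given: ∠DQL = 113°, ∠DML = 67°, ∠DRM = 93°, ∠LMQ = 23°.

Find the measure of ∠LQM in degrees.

1. ∠LRQ = 93°  [vertical angles at R]
2. ∠LDQ = 23°  [same arc QL]
3. ∠DLQ = 44°  [△QLD]
4. ∠LQM = 43°  [△QRL]

∠LQM = 43°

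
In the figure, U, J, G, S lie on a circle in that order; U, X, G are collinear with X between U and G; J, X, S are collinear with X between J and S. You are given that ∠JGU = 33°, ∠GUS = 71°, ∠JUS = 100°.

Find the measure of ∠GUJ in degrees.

∠GUJ = 29°

1. ∠GJS = 71°  [same arc GS]
2. ∠JGS = 80°  [cyclic UJGS, opposite ∠U+∠G]
3. ∠GSJ = 29°  [△JGS]
4. ∠GUJ = 29°  [same arc JG]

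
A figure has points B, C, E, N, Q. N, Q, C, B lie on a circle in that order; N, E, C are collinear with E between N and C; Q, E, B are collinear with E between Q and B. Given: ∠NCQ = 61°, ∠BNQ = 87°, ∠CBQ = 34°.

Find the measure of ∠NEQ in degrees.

∠NEQ = 114°

1. ∠NBQ = 61°  [same arc NQ]
2. ∠BQN = 32°  [△NQB]
3. ∠CNQ = 34°  [same arc QC]
4. ∠NEQ = 114°  [△NEQ]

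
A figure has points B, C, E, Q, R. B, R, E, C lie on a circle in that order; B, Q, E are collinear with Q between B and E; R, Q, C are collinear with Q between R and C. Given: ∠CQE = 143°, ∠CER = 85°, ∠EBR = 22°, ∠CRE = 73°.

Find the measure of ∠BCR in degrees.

1. ∠BQC = 37°  [linear pair at Q on BE]
2. ∠CBE = 73°  [same arc EC]
3. ∠BCR = 70°  [△BQC]

∠BCR = 70°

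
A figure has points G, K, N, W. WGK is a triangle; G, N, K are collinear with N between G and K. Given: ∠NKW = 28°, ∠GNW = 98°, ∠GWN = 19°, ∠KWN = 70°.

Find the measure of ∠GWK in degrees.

1. ∠GKW = 28°  [N on ray KG]
2. ∠NGW = 63°  [△WGN]
3. ∠KGW = 63°  [N on ray GK]
4. ∠GWK = 89°  [△WGK]

∠GWK = 89°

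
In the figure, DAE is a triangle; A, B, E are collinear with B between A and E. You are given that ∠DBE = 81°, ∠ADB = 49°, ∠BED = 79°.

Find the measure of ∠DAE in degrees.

1. ∠ABD = 99°  [linear pair at B on AE]
2. ∠BAD = 32°  [△DAB]
3. ∠DAE = 32°  [B on ray AE]

∠DAE = 32°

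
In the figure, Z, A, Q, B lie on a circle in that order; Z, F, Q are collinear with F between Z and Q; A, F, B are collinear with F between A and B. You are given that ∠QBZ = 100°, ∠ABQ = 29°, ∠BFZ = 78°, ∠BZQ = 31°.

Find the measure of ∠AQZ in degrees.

∠AQZ = 71°

1. ∠QAZ = 80°  [cyclic ZAQB, opposite ∠A+∠B]
2. ∠AZQ = 29°  [same arc AQ]
3. ∠AQZ = 71°  [△ZAQ]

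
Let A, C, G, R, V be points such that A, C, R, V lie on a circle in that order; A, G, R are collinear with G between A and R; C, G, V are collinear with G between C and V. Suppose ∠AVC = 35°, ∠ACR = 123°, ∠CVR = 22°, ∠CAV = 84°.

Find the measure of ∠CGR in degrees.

∠CGR = 83°

1. ∠ARC = 35°  [same arc AC]
2. ∠ACV = 61°  [△ACV]
3. ∠CAR = 22°  [△ACR]
4. ∠AGC = 97°  [△AGC]
5. ∠CGR = 83°  [linear pair at G on AR]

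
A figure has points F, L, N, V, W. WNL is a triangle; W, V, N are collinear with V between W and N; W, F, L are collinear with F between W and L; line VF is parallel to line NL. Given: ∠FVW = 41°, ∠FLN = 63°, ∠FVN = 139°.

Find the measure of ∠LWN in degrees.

∠LWN = 76°

1. ∠LNW = 41°  [VF∥NL, corresponding at V]
2. ∠NLW = 63°  [F on ray LW]
3. ∠LWN = 76°  [△WNL]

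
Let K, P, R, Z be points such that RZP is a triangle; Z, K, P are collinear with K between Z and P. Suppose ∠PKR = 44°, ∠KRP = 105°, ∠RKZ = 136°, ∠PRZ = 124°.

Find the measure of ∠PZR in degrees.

1. ∠KPR = 31°  [△RKP]
2. ∠RPZ = 31°  [K on ray PZ]
3. ∠PZR = 25°  [△RZP]

∠PZR = 25°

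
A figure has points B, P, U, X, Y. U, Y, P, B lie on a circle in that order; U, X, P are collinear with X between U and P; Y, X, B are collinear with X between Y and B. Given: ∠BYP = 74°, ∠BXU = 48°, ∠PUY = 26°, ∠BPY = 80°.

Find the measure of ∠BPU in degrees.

∠BPU = 22°

1. ∠PBY = 26°  [△YPB]
2. ∠BXP = 132°  [linear pair at X on UP]
3. ∠BPU = 22°  [△PXB]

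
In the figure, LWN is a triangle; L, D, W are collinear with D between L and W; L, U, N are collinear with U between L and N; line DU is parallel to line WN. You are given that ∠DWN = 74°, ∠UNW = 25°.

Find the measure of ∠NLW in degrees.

∠NLW = 81°

1. ∠LWN = 74°  [D on ray WL]
2. ∠LNW = 25°  [U on ray NL]
3. ∠NLW = 81°  [△LWN]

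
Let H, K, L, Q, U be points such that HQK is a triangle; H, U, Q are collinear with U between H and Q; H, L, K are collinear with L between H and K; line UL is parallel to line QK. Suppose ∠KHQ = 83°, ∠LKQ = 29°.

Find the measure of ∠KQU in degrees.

∠KQU = 68°

1. ∠HKQ = 29°  [L on ray KH]
2. ∠HQK = 68°  [△HQK]
3. ∠KQU = 68°  [U on ray QH]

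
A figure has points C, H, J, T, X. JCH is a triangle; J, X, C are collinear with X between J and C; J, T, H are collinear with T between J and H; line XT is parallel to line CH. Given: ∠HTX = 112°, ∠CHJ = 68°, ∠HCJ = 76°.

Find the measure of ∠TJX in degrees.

1. ∠JTX = 68°  [linear pair at T on JH]
2. ∠JXT = 76°  [XT∥CH, corresponding at X]
3. ∠TJX = 36°  [△JXT]

∠TJX = 36°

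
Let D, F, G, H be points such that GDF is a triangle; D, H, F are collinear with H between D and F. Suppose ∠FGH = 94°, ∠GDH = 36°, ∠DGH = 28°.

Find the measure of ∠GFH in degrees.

∠GFH = 22°

1. ∠DHG = 116°  [△GDH]
2. ∠FHG = 64°  [linear pair at H on DF]
3. ∠GFH = 22°  [△GHF]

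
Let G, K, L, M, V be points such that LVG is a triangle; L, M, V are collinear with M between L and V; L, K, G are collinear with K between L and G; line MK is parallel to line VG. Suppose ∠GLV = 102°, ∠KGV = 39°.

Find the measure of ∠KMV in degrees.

1. ∠LGV = 39°  [K on ray GL]
2. ∠GVL = 39°  [△LVG]
3. ∠KML = 39°  [MK∥VG, corresponding at M]
4. ∠KMV = 141°  [linear pair at M on LV]

∠KMV = 141°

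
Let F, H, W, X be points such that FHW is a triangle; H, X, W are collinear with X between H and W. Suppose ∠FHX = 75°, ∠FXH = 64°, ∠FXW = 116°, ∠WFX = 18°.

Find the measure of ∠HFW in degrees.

∠HFW = 59°

1. ∠FHW = 75°  [X on ray HW]
2. ∠FWX = 46°  [△FXW]
3. ∠FWH = 46°  [X on ray WH]
4. ∠HFW = 59°  [△FHW]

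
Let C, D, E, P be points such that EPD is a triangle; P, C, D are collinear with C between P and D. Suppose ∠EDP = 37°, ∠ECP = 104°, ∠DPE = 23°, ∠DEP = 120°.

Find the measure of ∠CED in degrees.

∠CED = 67°

1. ∠CDE = 37°  [C on ray DP]
2. ∠DCE = 76°  [linear pair at C on PD]
3. ∠CED = 67°  [△ECD]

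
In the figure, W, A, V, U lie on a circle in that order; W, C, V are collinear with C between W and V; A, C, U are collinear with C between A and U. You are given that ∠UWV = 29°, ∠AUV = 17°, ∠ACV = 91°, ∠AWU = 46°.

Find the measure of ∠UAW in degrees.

1. ∠AWV = 17°  [same arc AV]
2. ∠ACW = 89°  [linear pair at C on WV]
3. ∠UAW = 74°  [△WCA]

∠UAW = 74°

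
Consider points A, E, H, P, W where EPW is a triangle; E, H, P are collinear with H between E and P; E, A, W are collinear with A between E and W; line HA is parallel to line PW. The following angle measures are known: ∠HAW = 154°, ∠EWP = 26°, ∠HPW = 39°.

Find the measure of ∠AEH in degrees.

1. ∠EPW = 39°  [H on ray PE]
2. ∠PEW = 115°  [△EPW]
3. ∠AEH = 115°  [H on EP, A on EW]

∠AEH = 115°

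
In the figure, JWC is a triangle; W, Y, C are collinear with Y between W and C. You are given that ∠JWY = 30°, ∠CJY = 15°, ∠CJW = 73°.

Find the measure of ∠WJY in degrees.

∠WJY = 58°

1. ∠CWJ = 30°  [Y on ray WC]
2. ∠JCW = 77°  [△JWC]
3. ∠JCY = 77°  [Y on ray CW]
4. ∠CYJ = 88°  [△JYC]
5. ∠JYW = 92°  [linear pair at Y on WC]
6. ∠WJY = 58°  [△JWY]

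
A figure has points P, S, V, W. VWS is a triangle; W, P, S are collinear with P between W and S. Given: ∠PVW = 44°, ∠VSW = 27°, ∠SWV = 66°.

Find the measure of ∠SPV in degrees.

∠SPV = 110°

1. ∠PWV = 66°  [P on ray WS]
2. ∠VPW = 70°  [△VWP]
3. ∠SPV = 110°  [linear pair at P on WS]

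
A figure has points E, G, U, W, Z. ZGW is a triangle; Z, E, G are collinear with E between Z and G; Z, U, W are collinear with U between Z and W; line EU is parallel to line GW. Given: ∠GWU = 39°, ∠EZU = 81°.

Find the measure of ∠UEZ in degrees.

1. ∠GWZ = 39°  [U on ray WZ]
2. ∠GZW = 81°  [E on ZG, U on ZW]
3. ∠WGZ = 60°  [△ZGW]
4. ∠UEZ = 60°  [EU∥GW, corresponding at E]

∠UEZ = 60°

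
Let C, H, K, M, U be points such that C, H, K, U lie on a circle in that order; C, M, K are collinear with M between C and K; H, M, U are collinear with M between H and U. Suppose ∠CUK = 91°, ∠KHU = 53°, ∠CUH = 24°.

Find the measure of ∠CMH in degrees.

∠CMH = 77°

1. ∠CKH = 24°  [same arc CH]
2. ∠HMK = 103°  [△HMK]
3. ∠CMH = 77°  [linear pair at M on CK]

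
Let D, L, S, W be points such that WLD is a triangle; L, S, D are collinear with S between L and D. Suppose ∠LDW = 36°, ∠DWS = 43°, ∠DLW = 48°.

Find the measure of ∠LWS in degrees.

∠LWS = 53°

1. ∠SDW = 36°  [S on ray DL]
2. ∠DSW = 101°  [△WSD]
3. ∠SLW = 48°  [S on ray LD]
4. ∠LSW = 79°  [linear pair at S on LD]
5. ∠LWS = 53°  [△WLS]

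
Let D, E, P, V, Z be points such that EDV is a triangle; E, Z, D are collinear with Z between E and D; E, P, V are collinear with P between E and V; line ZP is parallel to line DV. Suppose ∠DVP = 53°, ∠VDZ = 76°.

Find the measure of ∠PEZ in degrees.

∠PEZ = 51°

1. ∠DVE = 53°  [P on ray VE]
2. ∠EDV = 76°  [Z on ray DE]
3. ∠DEV = 51°  [△EDV]
4. ∠PEZ = 51°  [Z on ED, P on EV]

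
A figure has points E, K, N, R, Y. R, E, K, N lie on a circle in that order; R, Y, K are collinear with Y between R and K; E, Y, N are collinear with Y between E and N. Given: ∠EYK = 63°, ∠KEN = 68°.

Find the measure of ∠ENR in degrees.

∠ENR = 49°

1. ∠NYR = 63°  [vertical angles at Y]
2. ∠KRN = 68°  [same arc KN]
3. ∠ENR = 49°  [△RYN]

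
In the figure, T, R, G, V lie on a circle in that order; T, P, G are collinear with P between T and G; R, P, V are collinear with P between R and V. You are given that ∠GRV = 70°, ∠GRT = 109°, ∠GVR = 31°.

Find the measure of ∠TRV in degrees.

1. ∠GTV = 70°  [same arc GV]
2. ∠GVT = 71°  [cyclic TRGV, opposite ∠R+∠V]
3. ∠TGV = 39°  [△TGV]
4. ∠TRV = 39°  [same arc TV]

∠TRV = 39°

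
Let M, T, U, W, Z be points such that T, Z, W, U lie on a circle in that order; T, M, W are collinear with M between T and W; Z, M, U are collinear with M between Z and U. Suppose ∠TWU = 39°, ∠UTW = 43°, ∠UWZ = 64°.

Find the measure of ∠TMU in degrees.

1. ∠TZU = 39°  [same arc TU]
2. ∠UTZ = 116°  [cyclic TZWU, opposite ∠T+∠W]
3. ∠TUZ = 25°  [△TZU]
4. ∠TMU = 112°  [△TMU]

∠TMU = 112°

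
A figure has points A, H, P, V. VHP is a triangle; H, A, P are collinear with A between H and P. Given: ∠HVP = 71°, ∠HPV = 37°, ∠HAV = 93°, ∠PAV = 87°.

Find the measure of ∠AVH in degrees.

1. ∠PHV = 72°  [△VHP]
2. ∠AHV = 72°  [A on ray HP]
3. ∠AVH = 15°  [△VHA]

∠AVH = 15°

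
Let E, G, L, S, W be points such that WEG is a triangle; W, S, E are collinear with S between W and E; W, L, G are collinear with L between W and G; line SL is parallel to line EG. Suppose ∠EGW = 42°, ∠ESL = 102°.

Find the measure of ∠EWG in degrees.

∠EWG = 60°

1. ∠SLW = 42°  [SL∥EG, corresponding at L]
2. ∠LSW = 78°  [linear pair at S on WE]
3. ∠LWS = 60°  [△WSL]
4. ∠EWG = 60°  [S on WE, L on WG]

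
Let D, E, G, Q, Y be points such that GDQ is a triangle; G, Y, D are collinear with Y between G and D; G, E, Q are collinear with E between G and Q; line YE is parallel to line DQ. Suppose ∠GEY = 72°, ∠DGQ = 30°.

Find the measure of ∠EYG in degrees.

1. ∠DQG = 72°  [YE∥DQ, corresponding at E]
2. ∠GDQ = 78°  [△GDQ]
3. ∠EYG = 78°  [YE∥DQ, corresponding at Y]

∠EYG = 78°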